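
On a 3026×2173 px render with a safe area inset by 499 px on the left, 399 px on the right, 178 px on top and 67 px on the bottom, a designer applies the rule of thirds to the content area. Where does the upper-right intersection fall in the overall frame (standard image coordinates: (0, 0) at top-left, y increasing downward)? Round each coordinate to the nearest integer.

x = 1918 px, y = 821 px

Content width = 3026 − 499 − 399 = 2128 px; content height = 2173 − 178 − 67 = 1928 px.
Upper-right is two-thirds across and one-third down within the content area.
x = 499 + 2 × 2128/3 = 499 + 1418.67 ≈ 1918
y = 178 + 1 × 1928/3 = 178 + 642.67 ≈ 821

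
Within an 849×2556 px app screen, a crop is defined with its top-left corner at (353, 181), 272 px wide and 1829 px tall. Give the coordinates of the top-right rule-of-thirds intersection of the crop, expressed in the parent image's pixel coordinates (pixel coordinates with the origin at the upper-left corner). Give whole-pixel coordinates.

One third of the crop width 272 is 90.67 px.
One third of the crop height 1829 is 609.67 px.
The top-right point is two-thirds across and one-third down within the crop:
x = 353 + 2 × 90.67 ≈ 534; y = 181 + 1 × 609.67 ≈ 791.

x = 534 px, y = 791 px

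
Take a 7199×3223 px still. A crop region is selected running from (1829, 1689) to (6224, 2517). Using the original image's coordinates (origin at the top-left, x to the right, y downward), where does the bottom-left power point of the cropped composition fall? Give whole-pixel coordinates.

x = 3294 px, y = 2241 px

Crop width = 6224 − 1829 = 4395 px; one third is 1465.00 px.
Crop height = 2517 − 1689 = 828 px; one third is 276.00 px.
The bottom-left point is one-third across and two-thirds down within the crop:
x = 1829 + 1 × 1465.00 ≈ 3294; y = 1689 + 2 × 276.00 ≈ 2241.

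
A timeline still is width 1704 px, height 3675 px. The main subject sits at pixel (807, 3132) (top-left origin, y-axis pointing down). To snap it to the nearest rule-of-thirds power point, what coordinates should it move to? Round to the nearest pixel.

x = 568 px, y = 2450 px

Third lines: x ∈ {568, 1136}, y ∈ {1225, 2450}.
807 is closer to x = 568; 3132 is closer to y = 2450.
So the nearest intersection is the lower-left power point.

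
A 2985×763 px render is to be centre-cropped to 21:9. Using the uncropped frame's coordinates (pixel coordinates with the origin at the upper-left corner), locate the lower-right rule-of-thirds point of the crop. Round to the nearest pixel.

x = 1789 px, y = 509 px

2985/763 > 21/9, so the 21:9 crop keeps the full height 763 and trims width to 763 × 21/9 = 1780.33 px.
Left offset = (2985 − 1780.33)/2 = 602.33 px; top offset = 0.
Lower-right is two-thirds across and two-thirds down within the crop:
x = 602.33 + 2 × 1780.33/3 ≈ 1789; y = 0.00 + 2 × 763.00/3 ≈ 509.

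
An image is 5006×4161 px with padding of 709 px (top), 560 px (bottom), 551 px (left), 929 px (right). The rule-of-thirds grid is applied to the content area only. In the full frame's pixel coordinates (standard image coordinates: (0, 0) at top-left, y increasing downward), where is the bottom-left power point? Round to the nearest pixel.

(1726, 2637)

Content width = 5006 − 551 − 929 = 3526 px; content height = 4161 − 709 − 560 = 2892 px.
Bottom-left is one-third across and two-thirds down within the content area.
x = 551 + 1 × 3526/3 = 551 + 1175.33 ≈ 1726
y = 709 + 2 × 2892/3 = 709 + 1928.00 ≈ 2637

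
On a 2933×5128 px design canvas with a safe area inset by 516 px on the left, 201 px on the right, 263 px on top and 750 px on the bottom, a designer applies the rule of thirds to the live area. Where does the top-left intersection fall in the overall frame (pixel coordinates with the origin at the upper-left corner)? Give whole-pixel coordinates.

(1255, 1635)

Content width = 2933 − 516 − 201 = 2216 px; content height = 5128 − 263 − 750 = 4115 px.
Top-left is one-third across and one-third down within the live area.
x = 516 + 1 × 2216/3 = 516 + 738.67 ≈ 1255
y = 263 + 1 × 4115/3 = 263 + 1371.67 ≈ 1635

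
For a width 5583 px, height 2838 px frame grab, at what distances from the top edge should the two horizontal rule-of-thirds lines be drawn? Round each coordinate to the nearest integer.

y = 946 px and y = 1892 px

2838 / 3 = 946, so the horizontal lines sit at one and two thirds of 2838.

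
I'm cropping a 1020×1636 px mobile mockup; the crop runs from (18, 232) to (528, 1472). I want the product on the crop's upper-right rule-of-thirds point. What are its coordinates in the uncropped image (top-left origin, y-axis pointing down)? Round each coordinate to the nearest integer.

(358, 645)

Crop width = 528 − 18 = 510 px; one third is 170.00 px.
Crop height = 1472 − 232 = 1240 px; one third is 413.33 px.
The upper-right point is two-thirds across and one-third down within the crop:
x = 18 + 2 × 170.00 ≈ 358; y = 232 + 1 × 413.33 ≈ 645.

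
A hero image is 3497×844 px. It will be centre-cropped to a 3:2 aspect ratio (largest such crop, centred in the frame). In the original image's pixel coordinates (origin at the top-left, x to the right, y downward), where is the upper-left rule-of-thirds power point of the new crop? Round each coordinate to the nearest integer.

x = 1538 px, y = 281 px

3497/844 > 3/2, so the 3:2 crop keeps the full height 844 and trims width to 844 × 3/2 = 1266.00 px.
Left offset = (3497 − 1266.00)/2 = 1115.50 px; top offset = 0.
Upper-left is one-third across and one-third down within the crop:
x = 1115.50 + 1 × 1266.00/3 ≈ 1538; y = 0.00 + 1 × 844.00/3 ≈ 281.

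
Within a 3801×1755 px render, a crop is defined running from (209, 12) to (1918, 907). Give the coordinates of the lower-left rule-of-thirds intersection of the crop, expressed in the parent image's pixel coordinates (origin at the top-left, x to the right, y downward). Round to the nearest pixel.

Crop width = 1918 − 209 = 1709 px; one third is 569.67 px.
Crop height = 907 − 12 = 895 px; one third is 298.33 px.
The lower-left point is one-third across and two-thirds down within the crop:
x = 209 + 1 × 569.67 ≈ 779; y = 12 + 2 × 298.33 ≈ 609.

x = 779 px, y = 609 px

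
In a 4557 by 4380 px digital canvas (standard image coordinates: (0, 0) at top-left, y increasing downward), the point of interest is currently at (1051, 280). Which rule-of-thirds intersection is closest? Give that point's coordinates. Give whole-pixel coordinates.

Third lines: x ∈ {1519, 3038}, y ∈ {1460, 2920}.
1051 is closer to x = 1519; 280 is closer to y = 1460.
So the nearest intersection is the upper-left power point.

x = 1519 px, y = 1460 px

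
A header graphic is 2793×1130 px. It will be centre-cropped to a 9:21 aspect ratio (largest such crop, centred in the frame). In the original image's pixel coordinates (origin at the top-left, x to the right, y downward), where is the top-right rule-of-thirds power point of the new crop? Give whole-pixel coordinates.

2793/1130 > 9/21, so the 9:21 crop keeps the full height 1130 and trims width to 1130 × 9/21 = 484.29 px.
Left offset = (2793 − 484.29)/2 = 1154.36 px; top offset = 0.
Top-right is two-thirds across and one-third down within the crop:
x = 1154.36 + 2 × 484.29/3 ≈ 1477; y = 0.00 + 1 × 1130.00/3 ≈ 377.

(1477, 377)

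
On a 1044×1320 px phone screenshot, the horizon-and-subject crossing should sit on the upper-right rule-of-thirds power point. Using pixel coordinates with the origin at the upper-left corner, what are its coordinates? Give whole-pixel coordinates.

x = 696 px, y = 440 px

The upper-right point sits two-thirds of the way across and one-third of the way down.
x = 2 × 1044/3 ≈ 696; y = 1 × 1320/3 ≈ 440.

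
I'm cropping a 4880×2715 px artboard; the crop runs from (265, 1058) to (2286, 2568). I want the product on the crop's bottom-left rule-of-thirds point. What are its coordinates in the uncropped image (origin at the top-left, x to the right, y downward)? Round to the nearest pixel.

(939, 2065)

Crop width = 2286 − 265 = 2021 px; one third is 673.67 px.
Crop height = 2568 − 1058 = 1510 px; one third is 503.33 px.
The bottom-left point is one-third across and two-thirds down within the crop:
x = 265 + 1 × 673.67 ≈ 939; y = 1058 + 2 × 503.33 ≈ 2065.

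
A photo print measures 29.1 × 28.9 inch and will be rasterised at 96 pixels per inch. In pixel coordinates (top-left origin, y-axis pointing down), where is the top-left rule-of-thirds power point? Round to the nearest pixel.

x = 931 px, y = 925 px

In pixels the canvas is 29.1 × 96 = 2793.6 wide and 28.9 × 96 = 2774.4 tall.
The top-left point is one-third across and one-third down:
x = 1 × 2793.6/3 ≈ 931; y = 1 × 2774.4/3 ≈ 925.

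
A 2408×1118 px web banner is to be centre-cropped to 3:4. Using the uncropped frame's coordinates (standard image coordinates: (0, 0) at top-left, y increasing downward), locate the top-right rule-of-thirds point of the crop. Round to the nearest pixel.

2408/1118 > 3/4, so the 3:4 crop keeps the full height 1118 and trims width to 1118 × 3/4 = 838.50 px.
Left offset = (2408 − 838.50)/2 = 784.75 px; top offset = 0.
Top-right is two-thirds across and one-third down within the crop:
x = 784.75 + 2 × 838.50/3 ≈ 1344; y = 0.00 + 1 × 1118.00/3 ≈ 373.

x = 1344 px, y = 373 px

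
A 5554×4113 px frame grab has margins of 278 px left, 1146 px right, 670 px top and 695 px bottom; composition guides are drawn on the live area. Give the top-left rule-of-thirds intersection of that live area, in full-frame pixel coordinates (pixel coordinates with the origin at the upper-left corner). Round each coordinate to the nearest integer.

(1655, 1586)

Content width = 5554 − 278 − 1146 = 4130 px; content height = 4113 − 670 − 695 = 2748 px.
Top-left is one-third across and one-third down within the live area.
x = 278 + 1 × 4130/3 = 278 + 1376.67 ≈ 1655
y = 670 + 1 × 2748/3 = 670 + 916.00 ≈ 1586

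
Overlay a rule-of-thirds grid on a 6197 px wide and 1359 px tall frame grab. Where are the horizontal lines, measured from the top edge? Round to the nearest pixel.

1359 / 3 = 453, so the horizontal lines sit at one and two thirds of 1359.

453 px and 906 px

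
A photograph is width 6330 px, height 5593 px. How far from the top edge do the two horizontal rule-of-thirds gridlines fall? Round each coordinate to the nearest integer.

5593 / 3 = 1864.33, so the horizontal lines sit at one and two thirds of 5593.

1864 px and 3729 px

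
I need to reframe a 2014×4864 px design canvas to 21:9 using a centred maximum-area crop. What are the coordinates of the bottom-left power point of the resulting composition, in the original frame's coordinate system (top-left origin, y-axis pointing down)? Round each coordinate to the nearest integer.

x = 671 px, y = 2576 px

2014/4864 < 21/9, so the 21:9 crop keeps the full width 2014 and trims height to 2014 × 9/21 = 863.14 px.
Top offset = (4864 − 863.14)/2 = 2000.43 px; left offset = 0.
Bottom-left is one-third across and two-thirds down within the crop:
x = 0.00 + 1 × 2014.00/3 ≈ 671; y = 2000.43 + 2 × 863.14/3 ≈ 2576.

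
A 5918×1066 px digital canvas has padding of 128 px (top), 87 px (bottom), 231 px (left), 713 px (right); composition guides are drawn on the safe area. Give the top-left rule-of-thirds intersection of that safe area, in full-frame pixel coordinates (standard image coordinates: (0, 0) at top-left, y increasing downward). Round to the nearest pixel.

Content width = 5918 − 231 − 713 = 4974 px; content height = 1066 − 128 − 87 = 851 px.
Top-left is one-third across and one-third down within the safe area.
x = 231 + 1 × 4974/3 = 231 + 1658.00 ≈ 1889
y = 128 + 1 × 851/3 = 128 + 283.67 ≈ 412

(1889, 412)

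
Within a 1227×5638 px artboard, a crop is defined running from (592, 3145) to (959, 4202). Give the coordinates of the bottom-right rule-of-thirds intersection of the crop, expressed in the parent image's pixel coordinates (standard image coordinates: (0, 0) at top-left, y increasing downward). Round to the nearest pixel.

x = 837 px, y = 3850 px

Crop width = 959 − 592 = 367 px; one third is 122.33 px.
Crop height = 4202 − 3145 = 1057 px; one third is 352.33 px.
The bottom-right point is two-thirds across and two-thirds down within the crop:
x = 592 + 2 × 122.33 ≈ 837; y = 3145 + 2 × 352.33 ≈ 3850.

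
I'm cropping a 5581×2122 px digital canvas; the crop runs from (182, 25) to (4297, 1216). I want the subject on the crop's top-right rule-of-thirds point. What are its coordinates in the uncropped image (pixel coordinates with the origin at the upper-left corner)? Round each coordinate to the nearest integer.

x = 2925 px, y = 422 px

Crop width = 4297 − 182 = 4115 px; one third is 1371.67 px.
Crop height = 1216 − 25 = 1191 px; one third is 397.00 px.
The top-right point is two-thirds across and one-third down within the crop:
x = 182 + 2 × 1371.67 ≈ 2925; y = 25 + 1 × 397.00 ≈ 422.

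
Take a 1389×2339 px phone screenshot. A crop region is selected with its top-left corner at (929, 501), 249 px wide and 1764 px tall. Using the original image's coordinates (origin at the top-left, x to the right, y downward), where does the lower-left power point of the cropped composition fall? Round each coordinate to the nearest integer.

x = 1012 px, y = 1677 px

One third of the crop width 249 is 83.00 px.
One third of the crop height 1764 is 588.00 px.
The lower-left point is one-third across and two-thirds down within the crop:
x = 929 + 1 × 83.00 ≈ 1012; y = 501 + 2 × 588.00 ≈ 1677.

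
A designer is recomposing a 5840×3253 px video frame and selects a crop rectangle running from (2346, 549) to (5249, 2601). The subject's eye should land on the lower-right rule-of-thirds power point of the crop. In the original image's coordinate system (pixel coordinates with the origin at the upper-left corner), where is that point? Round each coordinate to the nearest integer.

Crop width = 5249 − 2346 = 2903 px; one third is 967.67 px.
Crop height = 2601 − 549 = 2052 px; one third is 684.00 px.
The lower-right point is two-thirds across and two-thirds down within the crop:
x = 2346 + 2 × 967.67 ≈ 4281; y = 549 + 2 × 684.00 ≈ 1917.

x = 4281 px, y = 1917 px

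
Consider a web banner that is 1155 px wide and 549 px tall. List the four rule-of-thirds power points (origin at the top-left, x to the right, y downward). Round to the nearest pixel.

One third of 1155 is 385; one third of 549 is 183.
Vertical third lines at x = 385 and x = 770; horizontal third lines at y = 183 and y = 366.

(385, 183), (770, 183), (385, 366), (770, 366)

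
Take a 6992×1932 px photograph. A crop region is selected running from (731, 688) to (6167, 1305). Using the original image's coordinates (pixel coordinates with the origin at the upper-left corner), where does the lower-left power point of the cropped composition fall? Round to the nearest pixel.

Crop width = 6167 − 731 = 5436 px; one third is 1812.00 px.
Crop height = 1305 − 688 = 617 px; one third is 205.67 px.
The lower-left point is one-third across and two-thirds down within the crop:
x = 731 + 1 × 1812.00 ≈ 2543; y = 688 + 2 × 205.67 ≈ 1099.

x = 2543 px, y = 1099 px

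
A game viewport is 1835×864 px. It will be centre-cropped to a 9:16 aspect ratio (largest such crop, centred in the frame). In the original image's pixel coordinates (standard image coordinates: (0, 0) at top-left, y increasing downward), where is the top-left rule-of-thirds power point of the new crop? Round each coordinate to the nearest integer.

1835/864 > 9/16, so the 9:16 crop keeps the full height 864 and trims width to 864 × 9/16 = 486.00 px.
Left offset = (1835 − 486.00)/2 = 674.50 px; top offset = 0.
Top-left is one-third across and one-third down within the crop:
x = 674.50 + 1 × 486.00/3 ≈ 837; y = 0.00 + 1 × 864.00/3 ≈ 288.

x = 837 px, y = 288 px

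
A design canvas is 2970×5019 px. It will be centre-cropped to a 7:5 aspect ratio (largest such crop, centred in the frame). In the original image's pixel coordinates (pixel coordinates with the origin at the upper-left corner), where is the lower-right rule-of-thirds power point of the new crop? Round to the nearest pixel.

(1980, 2863)

2970/5019 < 7/5, so the 7:5 crop keeps the full width 2970 and trims height to 2970 × 5/7 = 2121.43 px.
Top offset = (5019 − 2121.43)/2 = 1448.79 px; left offset = 0.
Lower-right is two-thirds across and two-thirds down within the crop:
x = 0.00 + 2 × 2970.00/3 ≈ 1980; y = 1448.79 + 2 × 2121.43/3 ≈ 2863.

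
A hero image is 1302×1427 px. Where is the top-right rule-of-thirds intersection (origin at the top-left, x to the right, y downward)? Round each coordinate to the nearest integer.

The top-right point sits two-thirds of the way across and one-third of the way down.
x = 2 × 1302/3 ≈ 868; y = 1 × 1427/3 ≈ 476.

(868, 476)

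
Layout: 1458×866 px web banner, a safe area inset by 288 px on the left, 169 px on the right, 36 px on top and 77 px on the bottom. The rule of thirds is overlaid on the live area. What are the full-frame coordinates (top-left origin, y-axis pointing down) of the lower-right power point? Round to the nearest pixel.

Content width = 1458 − 288 − 169 = 1001 px; content height = 866 − 36 − 77 = 753 px.
Lower-right is two-thirds across and two-thirds down within the live area.
x = 288 + 2 × 1001/3 = 288 + 667.33 ≈ 955
y = 36 + 2 × 753/3 = 36 + 502.00 ≈ 538

x = 955 px, y = 538 px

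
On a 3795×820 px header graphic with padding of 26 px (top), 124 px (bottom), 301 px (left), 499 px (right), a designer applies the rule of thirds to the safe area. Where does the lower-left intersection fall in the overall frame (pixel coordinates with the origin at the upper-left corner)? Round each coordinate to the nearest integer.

Content width = 3795 − 301 − 499 = 2995 px; content height = 820 − 26 − 124 = 670 px.
Lower-left is one-third across and two-thirds down within the safe area.
x = 301 + 1 × 2995/3 = 301 + 998.33 ≈ 1299
y = 26 + 2 × 670/3 = 26 + 446.67 ≈ 473

(1299, 473)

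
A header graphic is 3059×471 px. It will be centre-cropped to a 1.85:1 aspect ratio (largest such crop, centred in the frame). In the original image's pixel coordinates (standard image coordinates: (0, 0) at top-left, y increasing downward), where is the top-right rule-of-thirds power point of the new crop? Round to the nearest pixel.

(1675, 157)

3059/471 > 1.85/1, so the 1.85:1 crop keeps the full height 471 and trims width to 471 × 1.85/1 = 871.35 px.
Left offset = (3059 − 871.35)/2 = 1093.83 px; top offset = 0.
Top-right is two-thirds across and one-third down within the crop:
x = 1093.83 + 2 × 871.35/3 ≈ 1675; y = 0.00 + 1 × 471.00/3 ≈ 157.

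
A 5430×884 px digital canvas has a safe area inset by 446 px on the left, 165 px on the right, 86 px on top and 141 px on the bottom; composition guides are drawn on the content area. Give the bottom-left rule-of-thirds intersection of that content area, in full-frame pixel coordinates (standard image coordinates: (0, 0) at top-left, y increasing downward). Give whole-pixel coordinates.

x = 2052 px, y = 524 px

Content width = 5430 − 446 − 165 = 4819 px; content height = 884 − 86 − 141 = 657 px.
Bottom-left is one-third across and two-thirds down within the content area.
x = 446 + 1 × 4819/3 = 446 + 1606.33 ≈ 2052
y = 86 + 2 × 657/3 = 86 + 438.00 ≈ 524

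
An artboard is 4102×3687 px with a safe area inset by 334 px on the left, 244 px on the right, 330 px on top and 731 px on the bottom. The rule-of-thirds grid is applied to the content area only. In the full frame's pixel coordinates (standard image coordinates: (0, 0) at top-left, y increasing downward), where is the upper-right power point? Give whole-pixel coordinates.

Content width = 4102 − 334 − 244 = 3524 px; content height = 3687 − 330 − 731 = 2626 px.
Upper-right is two-thirds across and one-third down within the content area.
x = 334 + 2 × 3524/3 = 334 + 2349.33 ≈ 2683
y = 330 + 1 × 2626/3 = 330 + 875.33 ≈ 1205

(2683, 1205)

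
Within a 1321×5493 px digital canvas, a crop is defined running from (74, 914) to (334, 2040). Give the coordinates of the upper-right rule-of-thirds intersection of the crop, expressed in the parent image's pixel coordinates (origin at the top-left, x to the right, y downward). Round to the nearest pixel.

Crop width = 334 − 74 = 260 px; one third is 86.67 px.
Crop height = 2040 − 914 = 1126 px; one third is 375.33 px.
The upper-right point is two-thirds across and one-third down within the crop:
x = 74 + 2 × 86.67 ≈ 247; y = 914 + 1 × 375.33 ≈ 1289.

x = 247 px, y = 1289 px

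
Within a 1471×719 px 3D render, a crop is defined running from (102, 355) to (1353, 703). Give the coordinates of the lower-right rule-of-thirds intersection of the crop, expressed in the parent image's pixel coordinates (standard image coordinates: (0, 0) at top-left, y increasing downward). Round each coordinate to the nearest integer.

Crop width = 1353 − 102 = 1251 px; one third is 417.00 px.
Crop height = 703 − 355 = 348 px; one third is 116.00 px.
The lower-right point is two-thirds across and two-thirds down within the crop:
x = 102 + 2 × 417.00 ≈ 936; y = 355 + 2 × 116.00 ≈ 587.

x = 936 px, y = 587 px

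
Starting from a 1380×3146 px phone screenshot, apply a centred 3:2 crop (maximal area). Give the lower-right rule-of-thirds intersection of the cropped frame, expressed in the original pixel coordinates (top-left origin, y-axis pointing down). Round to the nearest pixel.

1380/3146 < 3/2, so the 3:2 crop keeps the full width 1380 and trims height to 1380 × 2/3 = 920.00 px.
Top offset = (3146 − 920.00)/2 = 1113.00 px; left offset = 0.
Lower-right is two-thirds across and two-thirds down within the crop:
x = 0.00 + 2 × 1380.00/3 ≈ 920; y = 1113.00 + 2 × 920.00/3 ≈ 1726.

(920, 1726)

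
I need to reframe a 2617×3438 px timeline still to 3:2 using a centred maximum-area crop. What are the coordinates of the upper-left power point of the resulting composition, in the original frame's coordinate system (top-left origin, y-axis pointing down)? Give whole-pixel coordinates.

2617/3438 < 3/2, so the 3:2 crop keeps the full width 2617 and trims height to 2617 × 2/3 = 1744.67 px.
Top offset = (3438 − 1744.67)/2 = 846.67 px; left offset = 0.
Upper-left is one-third across and one-third down within the crop:
x = 0.00 + 1 × 2617.00/3 ≈ 872; y = 846.67 + 1 × 1744.67/3 ≈ 1428.

(872, 1428)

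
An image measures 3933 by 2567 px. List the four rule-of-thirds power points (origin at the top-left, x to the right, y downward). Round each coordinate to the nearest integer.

(1311, 856), (2622, 856), (1311, 1711), (2622, 1711)

One third of 3933 is 1311; one third of 2567 is 855.67.
Vertical third lines at x = 1311 and x = 2622; horizontal third lines at y = 856 and y = 1711.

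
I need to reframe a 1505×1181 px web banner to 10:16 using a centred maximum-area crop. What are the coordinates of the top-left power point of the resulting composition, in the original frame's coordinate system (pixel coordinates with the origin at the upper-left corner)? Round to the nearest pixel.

1505/1181 > 10/16, so the 10:16 crop keeps the full height 1181 and trims width to 1181 × 10/16 = 738.12 px.
Left offset = (1505 − 738.12)/2 = 383.44 px; top offset = 0.
Top-left is one-third across and one-third down within the crop:
x = 383.44 + 1 × 738.12/3 ≈ 629; y = 0.00 + 1 × 1181.00/3 ≈ 394.

(629, 394)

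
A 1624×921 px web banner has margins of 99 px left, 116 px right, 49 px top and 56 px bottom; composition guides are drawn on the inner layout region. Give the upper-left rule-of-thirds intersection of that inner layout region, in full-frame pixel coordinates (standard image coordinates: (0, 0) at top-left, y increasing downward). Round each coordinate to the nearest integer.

Content width = 1624 − 99 − 116 = 1409 px; content height = 921 − 49 − 56 = 816 px.
Upper-left is one-third across and one-third down within the inner layout region.
x = 99 + 1 × 1409/3 = 99 + 469.67 ≈ 569
y = 49 + 1 × 816/3 = 49 + 272.00 ≈ 321

(569, 321)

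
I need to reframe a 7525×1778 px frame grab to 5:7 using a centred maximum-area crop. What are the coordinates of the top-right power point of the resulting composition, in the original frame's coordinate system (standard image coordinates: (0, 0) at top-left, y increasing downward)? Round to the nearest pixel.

7525/1778 > 5/7, so the 5:7 crop keeps the full height 1778 and trims width to 1778 × 5/7 = 1270.00 px.
Left offset = (7525 − 1270.00)/2 = 3127.50 px; top offset = 0.
Top-right is two-thirds across and one-third down within the crop:
x = 3127.50 + 2 × 1270.00/3 ≈ 3974; y = 0.00 + 1 × 1778.00/3 ≈ 593.

x = 3974 px, y = 593 px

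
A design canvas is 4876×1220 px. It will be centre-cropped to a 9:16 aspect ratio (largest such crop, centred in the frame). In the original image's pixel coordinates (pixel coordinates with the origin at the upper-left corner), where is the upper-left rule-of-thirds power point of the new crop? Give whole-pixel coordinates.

x = 2324 px, y = 407 px

4876/1220 > 9/16, so the 9:16 crop keeps the full height 1220 and trims width to 1220 × 9/16 = 686.25 px.
Left offset = (4876 − 686.25)/2 = 2094.88 px; top offset = 0.
Upper-left is one-third across and one-third down within the crop:
x = 2094.88 + 1 × 686.25/3 ≈ 2324; y = 0.00 + 1 × 1220.00/3 ≈ 407.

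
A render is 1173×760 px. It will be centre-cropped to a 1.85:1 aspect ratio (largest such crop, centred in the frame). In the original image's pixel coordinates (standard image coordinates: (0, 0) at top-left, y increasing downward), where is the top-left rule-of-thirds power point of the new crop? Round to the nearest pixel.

x = 391 px, y = 274 px

1173/760 < 1.85/1, so the 1.85:1 crop keeps the full width 1173 and trims height to 1173 × 1/1.85 = 634.05 px.
Top offset = (760 − 634.05)/2 = 62.97 px; left offset = 0.
Top-left is one-third across and one-third down within the crop:
x = 0.00 + 1 × 1173.00/3 ≈ 391; y = 62.97 + 1 × 634.05/3 ≈ 274.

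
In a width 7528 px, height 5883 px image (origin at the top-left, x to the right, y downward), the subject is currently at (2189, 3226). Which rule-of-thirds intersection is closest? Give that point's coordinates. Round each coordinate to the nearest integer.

Third lines: x ∈ {2509, 5019}, y ∈ {1961, 3922}.
2189 is closer to x = 2509; 3226 is closer to y = 3922.
So the nearest intersection is the lower-left power point.

(2509, 3922)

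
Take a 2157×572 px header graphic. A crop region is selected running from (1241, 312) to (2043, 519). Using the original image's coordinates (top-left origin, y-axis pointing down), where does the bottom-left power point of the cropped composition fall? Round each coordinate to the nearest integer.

Crop width = 2043 − 1241 = 802 px; one third is 267.33 px.
Crop height = 519 − 312 = 207 px; one third is 69.00 px.
The bottom-left point is one-third across and two-thirds down within the crop:
x = 1241 + 1 × 267.33 ≈ 1508; y = 312 + 2 × 69.00 ≈ 450.

(1508, 450)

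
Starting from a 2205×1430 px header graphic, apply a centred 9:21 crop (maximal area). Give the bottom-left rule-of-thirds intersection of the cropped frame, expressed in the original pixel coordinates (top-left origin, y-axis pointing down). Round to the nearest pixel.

2205/1430 > 9/21, so the 9:21 crop keeps the full height 1430 and trims width to 1430 × 9/21 = 612.86 px.
Left offset = (2205 − 612.86)/2 = 796.07 px; top offset = 0.
Bottom-left is one-third across and two-thirds down within the crop:
x = 796.07 + 1 × 612.86/3 ≈ 1000; y = 0.00 + 2 × 1430.00/3 ≈ 953.

(1000, 953)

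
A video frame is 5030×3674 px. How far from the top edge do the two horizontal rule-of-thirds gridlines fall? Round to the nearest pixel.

1225 px and 2449 px

3674 / 3 = 1224.67, so the horizontal lines sit at one and two thirds of 3674.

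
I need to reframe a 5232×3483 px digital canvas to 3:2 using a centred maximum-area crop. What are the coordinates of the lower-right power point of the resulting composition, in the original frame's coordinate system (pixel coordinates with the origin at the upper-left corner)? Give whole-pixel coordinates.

5232/3483 > 3/2, so the 3:2 crop keeps the full height 3483 and trims width to 3483 × 3/2 = 5224.50 px.
Left offset = (5232 − 5224.50)/2 = 3.75 px; top offset = 0.
Lower-right is two-thirds across and two-thirds down within the crop:
x = 3.75 + 2 × 5224.50/3 ≈ 3487; y = 0.00 + 2 × 3483.00/3 ≈ 2322.

x = 3487 px, y = 2322 px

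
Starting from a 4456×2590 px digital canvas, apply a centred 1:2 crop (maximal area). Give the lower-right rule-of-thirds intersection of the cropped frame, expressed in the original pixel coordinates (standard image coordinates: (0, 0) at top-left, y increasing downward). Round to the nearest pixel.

4456/2590 > 1/2, so the 1:2 crop keeps the full height 2590 and trims width to 2590 × 1/2 = 1295.00 px.
Left offset = (4456 − 1295.00)/2 = 1580.50 px; top offset = 0.
Lower-right is two-thirds across and two-thirds down within the crop:
x = 1580.50 + 2 × 1295.00/3 ≈ 2444; y = 0.00 + 2 × 2590.00/3 ≈ 1727.

x = 2444 px, y = 1727 px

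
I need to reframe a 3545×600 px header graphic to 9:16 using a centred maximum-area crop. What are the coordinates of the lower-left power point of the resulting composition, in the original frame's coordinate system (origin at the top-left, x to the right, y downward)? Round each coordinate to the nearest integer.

x = 1716 px, y = 400 px

3545/600 > 9/16, so the 9:16 crop keeps the full height 600 and trims width to 600 × 9/16 = 337.50 px.
Left offset = (3545 − 337.50)/2 = 1603.75 px; top offset = 0.
Lower-left is one-third across and two-thirds down within the crop:
x = 1603.75 + 1 × 337.50/3 ≈ 1716; y = 0.00 + 2 × 600.00/3 ≈ 400.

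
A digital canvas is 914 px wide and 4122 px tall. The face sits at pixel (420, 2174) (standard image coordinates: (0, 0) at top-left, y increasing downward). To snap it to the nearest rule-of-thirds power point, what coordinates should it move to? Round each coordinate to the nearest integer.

Third lines: x ∈ {305, 609}, y ∈ {1374, 2748}.
420 is closer to x = 305; 2174 is closer to y = 2748.
So the nearest intersection is the lower-left power point.

(305, 2748)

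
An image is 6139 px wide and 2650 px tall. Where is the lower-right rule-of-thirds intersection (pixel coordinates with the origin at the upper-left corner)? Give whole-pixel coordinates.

The lower-right point sits two-thirds of the way across and two-thirds of the way down.
x = 2 × 6139/3 ≈ 4093; y = 2 × 2650/3 ≈ 1767.

(4093, 1767)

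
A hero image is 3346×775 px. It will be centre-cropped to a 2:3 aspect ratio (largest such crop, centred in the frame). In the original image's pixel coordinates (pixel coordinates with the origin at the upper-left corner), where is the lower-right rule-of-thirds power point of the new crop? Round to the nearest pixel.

(1759, 517)

3346/775 > 2/3, so the 2:3 crop keeps the full height 775 and trims width to 775 × 2/3 = 516.67 px.
Left offset = (3346 − 516.67)/2 = 1414.67 px; top offset = 0.
Lower-right is two-thirds across and two-thirds down within the crop:
x = 1414.67 + 2 × 516.67/3 ≈ 1759; y = 0.00 + 2 × 775.00/3 ≈ 517.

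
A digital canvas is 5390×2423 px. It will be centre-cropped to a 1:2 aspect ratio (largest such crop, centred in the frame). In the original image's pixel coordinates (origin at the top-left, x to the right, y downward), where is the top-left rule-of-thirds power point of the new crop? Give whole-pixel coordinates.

x = 2493 px, y = 808 px

5390/2423 > 1/2, so the 1:2 crop keeps the full height 2423 and trims width to 2423 × 1/2 = 1211.50 px.
Left offset = (5390 − 1211.50)/2 = 2089.25 px; top offset = 0.
Top-left is one-third across and one-third down within the crop:
x = 2089.25 + 1 × 1211.50/3 ≈ 2493; y = 0.00 + 1 × 2423.00/3 ≈ 808.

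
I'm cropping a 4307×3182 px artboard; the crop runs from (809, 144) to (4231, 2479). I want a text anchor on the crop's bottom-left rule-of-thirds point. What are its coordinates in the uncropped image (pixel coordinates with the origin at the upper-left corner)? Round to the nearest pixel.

x = 1950 px, y = 1701 px

Crop width = 4231 − 809 = 3422 px; one third is 1140.67 px.
Crop height = 2479 − 144 = 2335 px; one third is 778.33 px.
The bottom-left point is one-third across and two-thirds down within the crop:
x = 809 + 1 × 1140.67 ≈ 1950; y = 144 + 2 × 778.33 ≈ 1701.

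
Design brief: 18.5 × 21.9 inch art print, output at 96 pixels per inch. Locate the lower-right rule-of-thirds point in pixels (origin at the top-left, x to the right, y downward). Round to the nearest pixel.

(1184, 1402)

In pixels the canvas is 18.5 × 96 = 1776 wide and 21.9 × 96 = 2102.4 tall.
The lower-right point is two-thirds across and two-thirds down:
x = 2 × 1776/3 ≈ 1184; y = 2 × 2102.4/3 ≈ 1402.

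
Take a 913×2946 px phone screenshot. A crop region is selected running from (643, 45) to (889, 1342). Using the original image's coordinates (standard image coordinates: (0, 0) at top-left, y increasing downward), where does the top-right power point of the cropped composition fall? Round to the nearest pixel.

x = 807 px, y = 477 px

Crop width = 889 − 643 = 246 px; one third is 82.00 px.
Crop height = 1342 − 45 = 1297 px; one third is 432.33 px.
The top-right point is two-thirds across and one-third down within the crop:
x = 643 + 2 × 82.00 ≈ 807; y = 45 + 1 × 432.33 ≈ 477.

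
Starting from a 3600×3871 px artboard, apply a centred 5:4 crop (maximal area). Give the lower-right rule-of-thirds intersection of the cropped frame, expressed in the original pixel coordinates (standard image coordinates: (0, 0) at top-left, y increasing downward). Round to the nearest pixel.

(2400, 2416)

3600/3871 < 5/4, so the 5:4 crop keeps the full width 3600 and trims height to 3600 × 4/5 = 2880.00 px.
Top offset = (3871 − 2880.00)/2 = 495.50 px; left offset = 0.
Lower-right is two-thirds across and two-thirds down within the crop:
x = 0.00 + 2 × 3600.00/3 ≈ 2400; y = 495.50 + 2 × 2880.00/3 ≈ 2416.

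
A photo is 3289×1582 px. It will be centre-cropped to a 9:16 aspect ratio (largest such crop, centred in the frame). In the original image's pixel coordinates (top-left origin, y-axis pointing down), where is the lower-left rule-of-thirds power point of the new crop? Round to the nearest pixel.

3289/1582 > 9/16, so the 9:16 crop keeps the full height 1582 and trims width to 1582 × 9/16 = 889.88 px.
Left offset = (3289 − 889.88)/2 = 1199.56 px; top offset = 0.
Lower-left is one-third across and two-thirds down within the crop:
x = 1199.56 + 1 × 889.88/3 ≈ 1496; y = 0.00 + 2 × 1582.00/3 ≈ 1055.

(1496, 1055)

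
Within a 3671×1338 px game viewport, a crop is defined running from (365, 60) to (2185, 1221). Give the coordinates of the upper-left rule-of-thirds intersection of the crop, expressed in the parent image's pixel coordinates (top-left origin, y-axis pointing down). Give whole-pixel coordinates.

Crop width = 2185 − 365 = 1820 px; one third is 606.67 px.
Crop height = 1221 − 60 = 1161 px; one third is 387.00 px.
The upper-left point is one-third across and one-third down within the crop:
x = 365 + 1 × 606.67 ≈ 972; y = 60 + 1 × 387.00 ≈ 447.

(972, 447)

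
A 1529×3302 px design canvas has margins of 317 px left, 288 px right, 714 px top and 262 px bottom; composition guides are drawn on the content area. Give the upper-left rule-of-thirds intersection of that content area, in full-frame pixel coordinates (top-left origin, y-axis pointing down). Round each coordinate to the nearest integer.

Content width = 1529 − 317 − 288 = 924 px; content height = 3302 − 714 − 262 = 2326 px.
Upper-left is one-third across and one-third down within the content area.
x = 317 + 1 × 924/3 = 317 + 308.00 ≈ 625
y = 714 + 1 × 2326/3 = 714 + 775.33 ≈ 1489

(625, 1489)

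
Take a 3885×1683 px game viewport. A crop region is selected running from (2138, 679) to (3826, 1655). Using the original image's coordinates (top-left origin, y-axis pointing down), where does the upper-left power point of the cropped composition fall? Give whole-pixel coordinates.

Crop width = 3826 − 2138 = 1688 px; one third is 562.67 px.
Crop height = 1655 − 679 = 976 px; one third is 325.33 px.
The upper-left point is one-third across and one-third down within the crop:
x = 2138 + 1 × 562.67 ≈ 2701; y = 679 + 1 × 325.33 ≈ 1004.

(2701, 1004)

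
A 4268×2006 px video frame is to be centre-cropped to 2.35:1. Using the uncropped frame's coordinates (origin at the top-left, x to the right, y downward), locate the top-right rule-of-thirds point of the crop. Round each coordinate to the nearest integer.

4268/2006 < 2.35/1, so the 2.35:1 crop keeps the full width 4268 and trims height to 4268 × 1/2.35 = 1816.17 px.
Top offset = (2006 − 1816.17)/2 = 94.91 px; left offset = 0.
Top-right is two-thirds across and one-third down within the crop:
x = 0.00 + 2 × 4268.00/3 ≈ 2845; y = 94.91 + 1 × 1816.17/3 ≈ 700.

(2845, 700)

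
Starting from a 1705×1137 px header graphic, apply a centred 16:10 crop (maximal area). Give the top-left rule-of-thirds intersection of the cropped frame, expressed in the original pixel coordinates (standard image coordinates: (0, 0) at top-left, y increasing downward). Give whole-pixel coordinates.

1705/1137 < 16/10, so the 16:10 crop keeps the full width 1705 and trims height to 1705 × 10/16 = 1065.62 px.
Top offset = (1137 − 1065.62)/2 = 35.69 px; left offset = 0.
Top-left is one-third across and one-third down within the crop:
x = 0.00 + 1 × 1705.00/3 ≈ 568; y = 35.69 + 1 × 1065.62/3 ≈ 391.

(568, 391)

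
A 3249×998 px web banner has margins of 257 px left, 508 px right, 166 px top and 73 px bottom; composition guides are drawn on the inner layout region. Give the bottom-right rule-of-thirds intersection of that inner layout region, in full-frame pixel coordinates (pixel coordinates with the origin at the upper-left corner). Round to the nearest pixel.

Content width = 3249 − 257 − 508 = 2484 px; content height = 998 − 166 − 73 = 759 px.
Bottom-right is two-thirds across and two-thirds down within the inner layout region.
x = 257 + 2 × 2484/3 = 257 + 1656.00 ≈ 1913
y = 166 + 2 × 759/3 = 166 + 506.00 ≈ 672

x = 1913 px, y = 672 px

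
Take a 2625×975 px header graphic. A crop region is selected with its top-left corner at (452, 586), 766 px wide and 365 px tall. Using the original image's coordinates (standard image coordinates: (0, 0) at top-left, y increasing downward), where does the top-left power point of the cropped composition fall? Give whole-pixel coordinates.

x = 707 px, y = 708 px

One third of the crop width 766 is 255.33 px.
One third of the crop height 365 is 121.67 px.
The top-left point is one-third across and one-third down within the crop:
x = 452 + 1 × 255.33 ≈ 707; y = 586 + 1 × 121.67 ≈ 708.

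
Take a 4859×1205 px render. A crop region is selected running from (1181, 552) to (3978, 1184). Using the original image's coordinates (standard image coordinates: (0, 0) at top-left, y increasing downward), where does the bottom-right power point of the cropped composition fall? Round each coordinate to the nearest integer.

Crop width = 3978 − 1181 = 2797 px; one third is 932.33 px.
Crop height = 1184 − 552 = 632 px; one third is 210.67 px.
The bottom-right point is two-thirds across and two-thirds down within the crop:
x = 1181 + 2 × 932.33 ≈ 3046; y = 552 + 2 × 210.67 ≈ 973.

x = 3046 px, y = 973 px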